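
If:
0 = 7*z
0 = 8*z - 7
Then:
No Solution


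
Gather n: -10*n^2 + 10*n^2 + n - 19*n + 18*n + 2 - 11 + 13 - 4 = 0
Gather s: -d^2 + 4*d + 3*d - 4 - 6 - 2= -d^2 + 7*d - 12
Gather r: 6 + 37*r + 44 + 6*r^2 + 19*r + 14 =6*r^2 + 56*r + 64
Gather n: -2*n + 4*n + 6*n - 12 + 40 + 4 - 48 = 8*n - 16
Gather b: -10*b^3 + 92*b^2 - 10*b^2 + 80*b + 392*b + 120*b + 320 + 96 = -10*b^3 + 82*b^2 + 592*b + 416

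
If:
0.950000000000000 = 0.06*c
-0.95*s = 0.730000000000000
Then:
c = 15.83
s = -0.77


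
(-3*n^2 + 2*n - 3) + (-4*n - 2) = -3*n^2 - 2*n - 5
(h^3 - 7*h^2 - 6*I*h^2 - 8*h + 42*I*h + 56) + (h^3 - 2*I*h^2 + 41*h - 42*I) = 2*h^3 - 7*h^2 - 8*I*h^2 + 33*h + 42*I*h + 56 - 42*I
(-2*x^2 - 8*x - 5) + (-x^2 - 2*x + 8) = -3*x^2 - 10*x + 3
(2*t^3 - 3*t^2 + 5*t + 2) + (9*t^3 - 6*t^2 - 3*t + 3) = 11*t^3 - 9*t^2 + 2*t + 5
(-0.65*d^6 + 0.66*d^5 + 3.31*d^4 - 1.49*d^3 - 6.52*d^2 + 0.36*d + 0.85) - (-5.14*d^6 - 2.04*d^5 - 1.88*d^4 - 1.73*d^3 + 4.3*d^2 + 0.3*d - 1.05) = 4.49*d^6 + 2.7*d^5 + 5.19*d^4 + 0.24*d^3 - 10.82*d^2 + 0.06*d + 1.9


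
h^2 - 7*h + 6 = (h - 6)*(h - 1)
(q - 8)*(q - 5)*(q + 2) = q^3 - 11*q^2 + 14*q + 80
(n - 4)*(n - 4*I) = n^2 - 4*n - 4*I*n + 16*I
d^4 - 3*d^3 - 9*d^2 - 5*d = d*(d - 5)*(d + 1)^2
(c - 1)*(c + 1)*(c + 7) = c^3 + 7*c^2 - c - 7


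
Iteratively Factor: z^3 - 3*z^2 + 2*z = (z)*(z^2 - 3*z + 2) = z*(z - 2)*(z - 1)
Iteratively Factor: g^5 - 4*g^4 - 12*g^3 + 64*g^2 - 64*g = (g - 4)*(g^4 - 12*g^2 + 16*g) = g*(g - 4)*(g^3 - 12*g + 16) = g*(g - 4)*(g - 2)*(g^2 + 2*g - 8) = g*(g - 4)*(g - 2)^2*(g + 4)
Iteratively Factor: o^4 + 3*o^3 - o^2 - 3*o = (o - 1)*(o^3 + 4*o^2 + 3*o) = o*(o - 1)*(o^2 + 4*o + 3) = o*(o - 1)*(o + 3)*(o + 1)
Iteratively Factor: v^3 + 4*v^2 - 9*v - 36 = (v + 3)*(v^2 + v - 12) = (v + 3)*(v + 4)*(v - 3)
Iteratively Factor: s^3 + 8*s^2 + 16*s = (s + 4)*(s^2 + 4*s) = s*(s + 4)*(s + 4)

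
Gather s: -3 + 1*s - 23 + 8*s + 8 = 9*s - 18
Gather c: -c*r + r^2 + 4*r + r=-c*r + r^2 + 5*r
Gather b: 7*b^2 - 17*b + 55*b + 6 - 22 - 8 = 7*b^2 + 38*b - 24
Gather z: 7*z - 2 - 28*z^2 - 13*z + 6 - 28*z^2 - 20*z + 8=-56*z^2 - 26*z + 12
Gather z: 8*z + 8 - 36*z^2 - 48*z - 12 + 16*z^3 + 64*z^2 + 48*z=16*z^3 + 28*z^2 + 8*z - 4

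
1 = 1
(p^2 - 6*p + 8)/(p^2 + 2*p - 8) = (p - 4)/(p + 4)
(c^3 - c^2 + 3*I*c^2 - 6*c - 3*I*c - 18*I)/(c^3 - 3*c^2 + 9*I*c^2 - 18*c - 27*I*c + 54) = (c + 2)/(c + 6*I)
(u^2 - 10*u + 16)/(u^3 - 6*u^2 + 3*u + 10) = (u - 8)/(u^2 - 4*u - 5)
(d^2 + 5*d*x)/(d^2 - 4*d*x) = (d + 5*x)/(d - 4*x)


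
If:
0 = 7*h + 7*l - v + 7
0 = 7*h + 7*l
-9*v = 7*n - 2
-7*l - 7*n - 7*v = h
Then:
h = -2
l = 2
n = -61/7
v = 7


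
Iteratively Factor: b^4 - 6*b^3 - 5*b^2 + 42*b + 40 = (b + 1)*(b^3 - 7*b^2 + 2*b + 40) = (b - 5)*(b + 1)*(b^2 - 2*b - 8) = (b - 5)*(b - 4)*(b + 1)*(b + 2)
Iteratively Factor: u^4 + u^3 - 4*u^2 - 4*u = (u)*(u^3 + u^2 - 4*u - 4) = u*(u + 2)*(u^2 - u - 2) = u*(u - 2)*(u + 2)*(u + 1)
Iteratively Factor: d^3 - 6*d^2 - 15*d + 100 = (d - 5)*(d^2 - d - 20) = (d - 5)*(d + 4)*(d - 5)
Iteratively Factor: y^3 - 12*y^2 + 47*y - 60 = (y - 3)*(y^2 - 9*y + 20) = (y - 4)*(y - 3)*(y - 5)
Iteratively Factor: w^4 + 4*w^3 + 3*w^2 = (w)*(w^3 + 4*w^2 + 3*w) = w*(w + 3)*(w^2 + w) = w^2*(w + 3)*(w + 1)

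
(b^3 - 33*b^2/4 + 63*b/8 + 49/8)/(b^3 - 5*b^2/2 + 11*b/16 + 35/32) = 4*(b - 7)/(4*b - 5)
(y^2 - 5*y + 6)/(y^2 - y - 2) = (y - 3)/(y + 1)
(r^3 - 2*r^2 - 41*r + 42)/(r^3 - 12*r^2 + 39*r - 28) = (r + 6)/(r - 4)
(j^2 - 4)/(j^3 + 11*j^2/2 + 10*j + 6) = 2*(j - 2)/(2*j^2 + 7*j + 6)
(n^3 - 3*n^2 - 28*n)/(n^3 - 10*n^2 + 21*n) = (n + 4)/(n - 3)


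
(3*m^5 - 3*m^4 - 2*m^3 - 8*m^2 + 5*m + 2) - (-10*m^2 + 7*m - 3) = 3*m^5 - 3*m^4 - 2*m^3 + 2*m^2 - 2*m + 5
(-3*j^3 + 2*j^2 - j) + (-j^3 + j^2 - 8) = -4*j^3 + 3*j^2 - j - 8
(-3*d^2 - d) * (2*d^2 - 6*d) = -6*d^4 + 16*d^3 + 6*d^2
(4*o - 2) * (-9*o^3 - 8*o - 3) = -36*o^4 + 18*o^3 - 32*o^2 + 4*o + 6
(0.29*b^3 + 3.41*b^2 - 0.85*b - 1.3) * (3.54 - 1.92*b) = -0.5568*b^4 - 5.5206*b^3 + 13.7034*b^2 - 0.513*b - 4.602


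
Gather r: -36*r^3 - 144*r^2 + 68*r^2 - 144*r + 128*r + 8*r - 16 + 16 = -36*r^3 - 76*r^2 - 8*r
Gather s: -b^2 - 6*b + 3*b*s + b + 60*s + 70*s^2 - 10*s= -b^2 - 5*b + 70*s^2 + s*(3*b + 50)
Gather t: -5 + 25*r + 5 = 25*r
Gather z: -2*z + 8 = 8 - 2*z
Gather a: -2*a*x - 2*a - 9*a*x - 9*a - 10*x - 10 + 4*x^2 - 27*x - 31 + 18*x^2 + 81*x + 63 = a*(-11*x - 11) + 22*x^2 + 44*x + 22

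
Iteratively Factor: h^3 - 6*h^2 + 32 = (h - 4)*(h^2 - 2*h - 8) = (h - 4)*(h + 2)*(h - 4)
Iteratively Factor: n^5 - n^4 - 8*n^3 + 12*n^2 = (n)*(n^4 - n^3 - 8*n^2 + 12*n) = n*(n - 2)*(n^3 + n^2 - 6*n) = n*(n - 2)^2*(n^2 + 3*n) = n*(n - 2)^2*(n + 3)*(n)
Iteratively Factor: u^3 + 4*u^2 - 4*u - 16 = (u + 4)*(u^2 - 4) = (u - 2)*(u + 4)*(u + 2)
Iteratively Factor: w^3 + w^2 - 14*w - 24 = (w + 2)*(w^2 - w - 12) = (w + 2)*(w + 3)*(w - 4)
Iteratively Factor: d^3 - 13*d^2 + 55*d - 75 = (d - 5)*(d^2 - 8*d + 15) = (d - 5)*(d - 3)*(d - 5)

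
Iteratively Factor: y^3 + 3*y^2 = (y + 3)*(y^2) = y*(y + 3)*(y)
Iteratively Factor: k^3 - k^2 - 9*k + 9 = (k - 3)*(k^2 + 2*k - 3) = (k - 3)*(k + 3)*(k - 1)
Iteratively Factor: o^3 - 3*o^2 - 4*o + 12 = (o - 3)*(o^2 - 4) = (o - 3)*(o - 2)*(o + 2)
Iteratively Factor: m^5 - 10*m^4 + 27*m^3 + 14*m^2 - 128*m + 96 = (m - 1)*(m^4 - 9*m^3 + 18*m^2 + 32*m - 96) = (m - 3)*(m - 1)*(m^3 - 6*m^2 + 32) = (m - 3)*(m - 1)*(m + 2)*(m^2 - 8*m + 16) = (m - 4)*(m - 3)*(m - 1)*(m + 2)*(m - 4)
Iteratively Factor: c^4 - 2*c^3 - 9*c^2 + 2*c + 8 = (c + 2)*(c^3 - 4*c^2 - c + 4) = (c - 4)*(c + 2)*(c^2 - 1) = (c - 4)*(c + 1)*(c + 2)*(c - 1)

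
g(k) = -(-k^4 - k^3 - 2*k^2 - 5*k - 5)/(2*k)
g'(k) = -(-4*k^3 - 3*k^2 - 4*k - 5)/(2*k) + (-k^4 - k^3 - 2*k^2 - 5*k - 5)/(2*k^2) = 3*k^2/2 + k + 1 - 5/(2*k^2)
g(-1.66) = -1.58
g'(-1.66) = 2.57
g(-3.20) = -12.75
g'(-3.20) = 12.92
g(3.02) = 24.68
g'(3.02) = 17.43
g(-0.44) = -3.57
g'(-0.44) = -12.06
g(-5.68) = -79.11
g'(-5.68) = 43.64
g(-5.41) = -67.91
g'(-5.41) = 39.41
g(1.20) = 7.37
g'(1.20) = 2.62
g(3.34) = 30.80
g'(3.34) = 20.85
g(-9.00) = -330.78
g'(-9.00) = 113.47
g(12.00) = 950.71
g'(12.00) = 228.98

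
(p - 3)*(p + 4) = p^2 + p - 12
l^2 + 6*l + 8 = (l + 2)*(l + 4)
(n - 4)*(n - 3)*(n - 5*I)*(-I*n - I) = -I*n^4 - 5*n^3 + 6*I*n^3 + 30*n^2 - 5*I*n^2 - 25*n - 12*I*n - 60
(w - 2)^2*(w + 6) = w^3 + 2*w^2 - 20*w + 24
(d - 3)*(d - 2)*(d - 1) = d^3 - 6*d^2 + 11*d - 6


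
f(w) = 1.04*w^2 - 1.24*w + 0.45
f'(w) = 2.08*w - 1.24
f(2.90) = 5.60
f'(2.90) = 4.79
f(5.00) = 20.25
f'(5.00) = 9.16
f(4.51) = 16.01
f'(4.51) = 8.14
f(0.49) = 0.09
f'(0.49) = -0.22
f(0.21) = 0.24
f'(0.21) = -0.80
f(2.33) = 3.21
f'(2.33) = 3.61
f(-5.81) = 42.76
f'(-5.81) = -13.32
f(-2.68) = 11.24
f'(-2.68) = -6.81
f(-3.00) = 13.53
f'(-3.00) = -7.48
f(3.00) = 6.09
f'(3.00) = 5.00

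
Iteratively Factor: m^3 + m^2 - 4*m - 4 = (m - 2)*(m^2 + 3*m + 2) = (m - 2)*(m + 2)*(m + 1)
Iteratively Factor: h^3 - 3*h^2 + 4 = (h - 2)*(h^2 - h - 2) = (h - 2)^2*(h + 1)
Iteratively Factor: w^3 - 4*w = (w + 2)*(w^2 - 2*w) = (w - 2)*(w + 2)*(w)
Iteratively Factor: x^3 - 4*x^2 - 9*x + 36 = (x - 4)*(x^2 - 9) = (x - 4)*(x - 3)*(x + 3)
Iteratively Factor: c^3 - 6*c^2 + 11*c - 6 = (c - 1)*(c^2 - 5*c + 6) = (c - 3)*(c - 1)*(c - 2)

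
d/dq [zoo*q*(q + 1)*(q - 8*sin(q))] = zoo*(q^2*cos(q) + q^2 + sqrt(2)*q*sin(q + pi/4) + sin(q))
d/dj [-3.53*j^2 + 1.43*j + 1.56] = 1.43 - 7.06*j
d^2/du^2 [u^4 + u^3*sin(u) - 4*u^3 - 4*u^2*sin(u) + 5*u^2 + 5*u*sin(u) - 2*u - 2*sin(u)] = -u^3*sin(u) + 4*u^2*sin(u) + 6*u^2*cos(u) + 12*u^2 + u*sin(u) - 16*u*cos(u) - 24*u - 6*sin(u) + 10*cos(u) + 10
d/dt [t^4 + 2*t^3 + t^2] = 2*t*(2*t^2 + 3*t + 1)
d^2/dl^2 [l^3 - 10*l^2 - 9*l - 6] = 6*l - 20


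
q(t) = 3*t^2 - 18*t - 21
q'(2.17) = -4.98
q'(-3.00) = -36.00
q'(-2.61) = -33.66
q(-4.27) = 110.56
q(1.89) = -44.30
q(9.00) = 60.00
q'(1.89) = -6.66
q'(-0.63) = -21.78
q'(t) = 6*t - 18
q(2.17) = -45.93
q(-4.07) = 101.95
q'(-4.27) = -43.62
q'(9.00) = 36.00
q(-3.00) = 60.00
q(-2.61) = 46.42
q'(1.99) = -6.06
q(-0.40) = -13.32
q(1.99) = -44.94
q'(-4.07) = -42.42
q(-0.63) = -8.47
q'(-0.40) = -20.40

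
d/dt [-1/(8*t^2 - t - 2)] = (16*t - 1)/(-8*t^2 + t + 2)^2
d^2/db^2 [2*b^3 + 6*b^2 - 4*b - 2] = 12*b + 12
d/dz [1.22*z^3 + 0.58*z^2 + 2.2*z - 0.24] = 3.66*z^2 + 1.16*z + 2.2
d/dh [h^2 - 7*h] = 2*h - 7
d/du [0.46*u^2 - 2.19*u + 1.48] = 0.92*u - 2.19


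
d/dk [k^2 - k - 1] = 2*k - 1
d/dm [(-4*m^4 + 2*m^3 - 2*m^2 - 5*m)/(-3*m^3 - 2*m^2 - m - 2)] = 2*(6*m^6 + 8*m^5 + m^4 - m^3 - 10*m^2 + 4*m + 5)/(9*m^6 + 12*m^5 + 10*m^4 + 16*m^3 + 9*m^2 + 4*m + 4)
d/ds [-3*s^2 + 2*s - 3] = 2 - 6*s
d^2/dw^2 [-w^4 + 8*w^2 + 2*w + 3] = 16 - 12*w^2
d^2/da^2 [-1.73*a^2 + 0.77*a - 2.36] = -3.46000000000000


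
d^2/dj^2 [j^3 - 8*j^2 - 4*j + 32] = 6*j - 16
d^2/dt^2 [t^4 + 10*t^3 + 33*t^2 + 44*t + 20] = 12*t^2 + 60*t + 66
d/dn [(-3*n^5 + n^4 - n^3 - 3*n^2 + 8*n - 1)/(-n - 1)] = (12*n^5 + 12*n^4 - 2*n^3 + 6*n^2 + 6*n - 9)/(n^2 + 2*n + 1)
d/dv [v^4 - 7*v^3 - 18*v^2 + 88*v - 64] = 4*v^3 - 21*v^2 - 36*v + 88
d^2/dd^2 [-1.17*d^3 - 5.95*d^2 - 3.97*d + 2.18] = -7.02*d - 11.9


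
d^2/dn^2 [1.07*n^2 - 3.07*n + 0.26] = 2.14000000000000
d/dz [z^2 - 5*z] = 2*z - 5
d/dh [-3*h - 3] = -3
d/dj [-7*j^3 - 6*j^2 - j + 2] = -21*j^2 - 12*j - 1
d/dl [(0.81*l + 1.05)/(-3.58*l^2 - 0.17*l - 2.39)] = (2.8998*l^2 + 7.518*l - 1.7574)/(12.8164*l^4 + 1.2172*l^3 + 17.1413*l^2 + 0.8126*l + 5.7121)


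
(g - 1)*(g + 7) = g^2 + 6*g - 7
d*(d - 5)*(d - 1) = d^3 - 6*d^2 + 5*d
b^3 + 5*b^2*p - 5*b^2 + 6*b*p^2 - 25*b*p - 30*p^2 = (b - 5)*(b + 2*p)*(b + 3*p)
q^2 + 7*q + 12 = (q + 3)*(q + 4)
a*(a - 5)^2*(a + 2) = a^4 - 8*a^3 + 5*a^2 + 50*a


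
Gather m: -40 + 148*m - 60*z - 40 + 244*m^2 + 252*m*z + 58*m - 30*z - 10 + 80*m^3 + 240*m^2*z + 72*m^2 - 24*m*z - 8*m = 80*m^3 + m^2*(240*z + 316) + m*(228*z + 198) - 90*z - 90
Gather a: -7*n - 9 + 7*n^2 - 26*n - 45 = 7*n^2 - 33*n - 54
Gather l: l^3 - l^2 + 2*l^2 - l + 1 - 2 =l^3 + l^2 - l - 1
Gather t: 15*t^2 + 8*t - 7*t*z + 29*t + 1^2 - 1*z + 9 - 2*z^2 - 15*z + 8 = 15*t^2 + t*(37 - 7*z) - 2*z^2 - 16*z + 18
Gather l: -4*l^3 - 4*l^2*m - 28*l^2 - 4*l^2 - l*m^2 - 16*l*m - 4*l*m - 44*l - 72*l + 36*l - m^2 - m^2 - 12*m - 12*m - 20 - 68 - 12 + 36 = -4*l^3 + l^2*(-4*m - 32) + l*(-m^2 - 20*m - 80) - 2*m^2 - 24*m - 64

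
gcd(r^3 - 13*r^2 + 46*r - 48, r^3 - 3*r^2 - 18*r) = 1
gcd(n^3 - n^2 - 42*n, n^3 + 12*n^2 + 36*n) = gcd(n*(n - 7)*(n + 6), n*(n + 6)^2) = n^2 + 6*n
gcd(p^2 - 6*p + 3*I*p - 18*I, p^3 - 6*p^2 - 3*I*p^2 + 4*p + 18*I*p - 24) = p - 6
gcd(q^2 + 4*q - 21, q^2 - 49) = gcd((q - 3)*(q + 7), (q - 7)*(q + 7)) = q + 7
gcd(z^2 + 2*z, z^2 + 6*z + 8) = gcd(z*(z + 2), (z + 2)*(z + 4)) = z + 2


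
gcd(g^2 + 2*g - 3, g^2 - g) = g - 1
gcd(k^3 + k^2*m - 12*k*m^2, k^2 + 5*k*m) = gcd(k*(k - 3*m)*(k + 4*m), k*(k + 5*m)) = k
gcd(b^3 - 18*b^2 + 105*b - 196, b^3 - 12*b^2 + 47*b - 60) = b - 4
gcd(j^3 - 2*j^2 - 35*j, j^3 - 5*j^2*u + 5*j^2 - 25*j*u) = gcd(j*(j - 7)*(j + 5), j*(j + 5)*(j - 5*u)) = j^2 + 5*j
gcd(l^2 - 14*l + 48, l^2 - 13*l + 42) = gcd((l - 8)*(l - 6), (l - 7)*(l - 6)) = l - 6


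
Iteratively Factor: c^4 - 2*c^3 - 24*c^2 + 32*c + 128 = (c + 4)*(c^3 - 6*c^2 + 32) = (c + 2)*(c + 4)*(c^2 - 8*c + 16) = (c - 4)*(c + 2)*(c + 4)*(c - 4)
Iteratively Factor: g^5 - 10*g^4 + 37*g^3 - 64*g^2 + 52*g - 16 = (g - 4)*(g^4 - 6*g^3 + 13*g^2 - 12*g + 4) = (g - 4)*(g - 2)*(g^3 - 4*g^2 + 5*g - 2) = (g - 4)*(g - 2)*(g - 1)*(g^2 - 3*g + 2) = (g - 4)*(g - 2)*(g - 1)^2*(g - 2)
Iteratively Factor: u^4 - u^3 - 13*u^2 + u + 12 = (u + 1)*(u^3 - 2*u^2 - 11*u + 12) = (u + 1)*(u + 3)*(u^2 - 5*u + 4) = (u - 1)*(u + 1)*(u + 3)*(u - 4)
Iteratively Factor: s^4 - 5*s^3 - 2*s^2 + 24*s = (s - 4)*(s^3 - s^2 - 6*s) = (s - 4)*(s + 2)*(s^2 - 3*s) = s*(s - 4)*(s + 2)*(s - 3)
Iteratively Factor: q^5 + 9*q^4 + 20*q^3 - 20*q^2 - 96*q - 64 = (q + 4)*(q^4 + 5*q^3 - 20*q - 16) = (q - 2)*(q + 4)*(q^3 + 7*q^2 + 14*q + 8) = (q - 2)*(q + 2)*(q + 4)*(q^2 + 5*q + 4) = (q - 2)*(q + 1)*(q + 2)*(q + 4)*(q + 4)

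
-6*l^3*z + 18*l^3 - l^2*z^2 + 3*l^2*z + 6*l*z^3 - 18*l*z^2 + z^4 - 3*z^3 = (-l + z)*(l + z)*(6*l + z)*(z - 3)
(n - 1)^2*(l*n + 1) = l*n^3 - 2*l*n^2 + l*n + n^2 - 2*n + 1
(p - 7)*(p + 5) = p^2 - 2*p - 35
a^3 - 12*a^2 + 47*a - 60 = (a - 5)*(a - 4)*(a - 3)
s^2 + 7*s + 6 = (s + 1)*(s + 6)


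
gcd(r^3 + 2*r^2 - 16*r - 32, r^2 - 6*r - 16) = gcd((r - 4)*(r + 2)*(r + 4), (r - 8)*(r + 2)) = r + 2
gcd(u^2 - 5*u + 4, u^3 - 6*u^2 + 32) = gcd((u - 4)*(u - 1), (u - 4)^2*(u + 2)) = u - 4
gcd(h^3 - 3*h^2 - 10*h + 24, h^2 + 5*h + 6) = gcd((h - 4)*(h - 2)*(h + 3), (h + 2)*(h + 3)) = h + 3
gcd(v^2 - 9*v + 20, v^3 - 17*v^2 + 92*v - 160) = v^2 - 9*v + 20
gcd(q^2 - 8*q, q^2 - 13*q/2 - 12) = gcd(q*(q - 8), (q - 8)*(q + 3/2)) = q - 8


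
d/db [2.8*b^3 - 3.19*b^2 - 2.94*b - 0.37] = 8.4*b^2 - 6.38*b - 2.94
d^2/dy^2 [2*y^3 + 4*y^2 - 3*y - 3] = 12*y + 8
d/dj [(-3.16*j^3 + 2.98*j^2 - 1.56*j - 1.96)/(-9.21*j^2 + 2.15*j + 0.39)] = (29.1036*j^4 - 13.588*j^3 - 11.6578*j^2 - 33.7788*j + 3.6056)/(84.8241*j^4 - 39.603*j^3 - 2.5613*j^2 + 1.677*j + 0.1521)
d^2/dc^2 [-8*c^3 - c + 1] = -48*c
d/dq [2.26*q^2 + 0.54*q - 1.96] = 4.52*q + 0.54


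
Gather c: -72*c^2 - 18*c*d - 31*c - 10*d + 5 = -72*c^2 + c*(-18*d - 31) - 10*d + 5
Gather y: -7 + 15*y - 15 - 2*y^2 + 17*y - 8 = -2*y^2 + 32*y - 30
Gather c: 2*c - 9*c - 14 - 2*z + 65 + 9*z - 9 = -7*c + 7*z + 42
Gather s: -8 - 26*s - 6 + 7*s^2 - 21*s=7*s^2 - 47*s - 14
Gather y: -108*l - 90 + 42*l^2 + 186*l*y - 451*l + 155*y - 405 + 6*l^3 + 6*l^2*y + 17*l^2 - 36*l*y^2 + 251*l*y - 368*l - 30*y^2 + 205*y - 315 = 6*l^3 + 59*l^2 - 927*l + y^2*(-36*l - 30) + y*(6*l^2 + 437*l + 360) - 810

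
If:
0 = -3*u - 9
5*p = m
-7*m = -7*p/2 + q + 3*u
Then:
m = 10/7 - 10*q/63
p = 2/7 - 2*q/63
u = -3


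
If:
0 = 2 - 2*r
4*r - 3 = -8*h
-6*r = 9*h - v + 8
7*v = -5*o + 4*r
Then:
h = -1/8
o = -689/40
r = 1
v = 103/8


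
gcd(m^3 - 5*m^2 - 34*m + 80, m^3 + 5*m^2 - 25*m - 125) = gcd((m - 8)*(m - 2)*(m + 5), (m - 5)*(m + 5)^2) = m + 5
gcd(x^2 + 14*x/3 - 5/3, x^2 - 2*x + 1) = 1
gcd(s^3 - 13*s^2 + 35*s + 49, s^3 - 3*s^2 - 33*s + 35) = s - 7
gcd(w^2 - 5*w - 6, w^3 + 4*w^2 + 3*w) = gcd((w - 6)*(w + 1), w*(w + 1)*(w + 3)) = w + 1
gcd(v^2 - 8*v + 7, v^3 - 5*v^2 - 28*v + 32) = v - 1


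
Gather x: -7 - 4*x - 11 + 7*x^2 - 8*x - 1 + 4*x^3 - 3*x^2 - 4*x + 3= 4*x^3 + 4*x^2 - 16*x - 16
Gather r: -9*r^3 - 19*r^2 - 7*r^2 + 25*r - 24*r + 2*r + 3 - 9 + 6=-9*r^3 - 26*r^2 + 3*r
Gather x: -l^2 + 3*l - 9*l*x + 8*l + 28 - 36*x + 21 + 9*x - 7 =-l^2 + 11*l + x*(-9*l - 27) + 42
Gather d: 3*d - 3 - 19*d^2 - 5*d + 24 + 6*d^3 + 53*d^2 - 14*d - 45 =6*d^3 + 34*d^2 - 16*d - 24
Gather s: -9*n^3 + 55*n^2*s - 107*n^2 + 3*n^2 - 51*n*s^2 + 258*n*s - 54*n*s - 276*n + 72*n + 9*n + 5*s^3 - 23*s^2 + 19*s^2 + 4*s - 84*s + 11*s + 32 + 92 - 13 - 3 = -9*n^3 - 104*n^2 - 195*n + 5*s^3 + s^2*(-51*n - 4) + s*(55*n^2 + 204*n - 69) + 108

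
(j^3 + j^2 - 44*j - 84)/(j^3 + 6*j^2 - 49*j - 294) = (j + 2)/(j + 7)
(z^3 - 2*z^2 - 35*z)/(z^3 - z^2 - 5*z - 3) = z*(-z^2 + 2*z + 35)/(-z^3 + z^2 + 5*z + 3)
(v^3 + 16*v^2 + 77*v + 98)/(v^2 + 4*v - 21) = (v^2 + 9*v + 14)/(v - 3)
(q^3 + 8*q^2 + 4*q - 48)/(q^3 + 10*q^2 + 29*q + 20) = (q^2 + 4*q - 12)/(q^2 + 6*q + 5)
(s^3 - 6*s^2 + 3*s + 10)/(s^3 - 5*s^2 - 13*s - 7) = (s^2 - 7*s + 10)/(s^2 - 6*s - 7)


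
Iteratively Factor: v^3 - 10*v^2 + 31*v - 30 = (v - 3)*(v^2 - 7*v + 10) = (v - 5)*(v - 3)*(v - 2)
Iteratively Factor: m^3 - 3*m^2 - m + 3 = (m + 1)*(m^2 - 4*m + 3) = (m - 1)*(m + 1)*(m - 3)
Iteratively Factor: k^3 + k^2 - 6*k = (k - 2)*(k^2 + 3*k) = k*(k - 2)*(k + 3)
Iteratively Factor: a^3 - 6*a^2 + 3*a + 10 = (a + 1)*(a^2 - 7*a + 10) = (a - 2)*(a + 1)*(a - 5)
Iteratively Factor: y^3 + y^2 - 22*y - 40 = (y - 5)*(y^2 + 6*y + 8) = (y - 5)*(y + 4)*(y + 2)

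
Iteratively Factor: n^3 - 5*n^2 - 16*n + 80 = (n + 4)*(n^2 - 9*n + 20) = (n - 4)*(n + 4)*(n - 5)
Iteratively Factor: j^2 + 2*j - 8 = (j - 2)*(j + 4)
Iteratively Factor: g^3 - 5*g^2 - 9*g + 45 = (g - 5)*(g^2 - 9) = (g - 5)*(g - 3)*(g + 3)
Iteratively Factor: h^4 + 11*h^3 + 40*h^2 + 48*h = (h + 4)*(h^3 + 7*h^2 + 12*h) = (h + 3)*(h + 4)*(h^2 + 4*h) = (h + 3)*(h + 4)^2*(h)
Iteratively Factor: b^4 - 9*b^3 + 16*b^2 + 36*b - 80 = (b - 4)*(b^3 - 5*b^2 - 4*b + 20) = (b - 4)*(b - 2)*(b^2 - 3*b - 10) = (b - 4)*(b - 2)*(b + 2)*(b - 5)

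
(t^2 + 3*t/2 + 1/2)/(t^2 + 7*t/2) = (2*t^2 + 3*t + 1)/(t*(2*t + 7))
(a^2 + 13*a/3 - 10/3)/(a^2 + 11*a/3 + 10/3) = (3*a^2 + 13*a - 10)/(3*a^2 + 11*a + 10)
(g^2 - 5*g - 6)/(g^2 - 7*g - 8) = (g - 6)/(g - 8)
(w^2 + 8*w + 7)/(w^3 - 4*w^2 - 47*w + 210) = (w + 1)/(w^2 - 11*w + 30)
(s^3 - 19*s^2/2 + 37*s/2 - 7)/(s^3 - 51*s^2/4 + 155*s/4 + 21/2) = 2*(2*s^2 - 5*s + 2)/(4*s^2 - 23*s - 6)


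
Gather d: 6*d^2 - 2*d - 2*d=6*d^2 - 4*d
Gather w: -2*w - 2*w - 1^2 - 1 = -4*w - 2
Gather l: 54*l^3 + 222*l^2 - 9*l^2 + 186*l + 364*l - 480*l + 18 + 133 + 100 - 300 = 54*l^3 + 213*l^2 + 70*l - 49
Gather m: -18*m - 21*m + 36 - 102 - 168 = -39*m - 234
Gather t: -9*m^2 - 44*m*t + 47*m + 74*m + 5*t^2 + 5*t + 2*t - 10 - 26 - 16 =-9*m^2 + 121*m + 5*t^2 + t*(7 - 44*m) - 52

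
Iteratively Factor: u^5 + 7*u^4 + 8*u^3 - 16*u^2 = (u + 4)*(u^4 + 3*u^3 - 4*u^2) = u*(u + 4)*(u^3 + 3*u^2 - 4*u) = u*(u - 1)*(u + 4)*(u^2 + 4*u) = u^2*(u - 1)*(u + 4)*(u + 4)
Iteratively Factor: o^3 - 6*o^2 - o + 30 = (o - 5)*(o^2 - o - 6) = (o - 5)*(o + 2)*(o - 3)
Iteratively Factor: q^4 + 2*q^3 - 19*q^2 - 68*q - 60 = (q + 2)*(q^3 - 19*q - 30) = (q + 2)*(q + 3)*(q^2 - 3*q - 10) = (q + 2)^2*(q + 3)*(q - 5)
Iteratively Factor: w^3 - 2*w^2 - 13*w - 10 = (w + 2)*(w^2 - 4*w - 5) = (w - 5)*(w + 2)*(w + 1)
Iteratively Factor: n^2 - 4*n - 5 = (n + 1)*(n - 5)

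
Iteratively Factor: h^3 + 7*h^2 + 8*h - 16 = (h + 4)*(h^2 + 3*h - 4) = (h - 1)*(h + 4)*(h + 4)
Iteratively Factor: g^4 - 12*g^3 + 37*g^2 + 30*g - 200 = (g - 4)*(g^3 - 8*g^2 + 5*g + 50) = (g - 4)*(g + 2)*(g^2 - 10*g + 25) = (g - 5)*(g - 4)*(g + 2)*(g - 5)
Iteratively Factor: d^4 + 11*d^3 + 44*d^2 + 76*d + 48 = (d + 2)*(d^3 + 9*d^2 + 26*d + 24) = (d + 2)*(d + 4)*(d^2 + 5*d + 6) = (d + 2)^2*(d + 4)*(d + 3)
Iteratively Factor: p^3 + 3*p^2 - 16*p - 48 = (p + 4)*(p^2 - p - 12) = (p - 4)*(p + 4)*(p + 3)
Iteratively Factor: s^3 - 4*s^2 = (s - 4)*(s^2) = s*(s - 4)*(s)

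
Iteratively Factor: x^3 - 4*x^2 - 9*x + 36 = (x - 4)*(x^2 - 9) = (x - 4)*(x - 3)*(x + 3)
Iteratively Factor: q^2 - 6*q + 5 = (q - 1)*(q - 5)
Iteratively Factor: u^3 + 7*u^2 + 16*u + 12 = (u + 3)*(u^2 + 4*u + 4) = (u + 2)*(u + 3)*(u + 2)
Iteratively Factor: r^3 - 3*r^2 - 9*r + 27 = (r + 3)*(r^2 - 6*r + 9) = (r - 3)*(r + 3)*(r - 3)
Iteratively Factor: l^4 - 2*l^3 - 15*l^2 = (l - 5)*(l^3 + 3*l^2) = l*(l - 5)*(l^2 + 3*l) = l^2*(l - 5)*(l + 3)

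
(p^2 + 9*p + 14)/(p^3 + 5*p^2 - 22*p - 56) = 1/(p - 4)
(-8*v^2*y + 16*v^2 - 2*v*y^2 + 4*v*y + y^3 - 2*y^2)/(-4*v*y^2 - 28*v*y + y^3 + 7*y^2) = (2*v*y - 4*v + y^2 - 2*y)/(y*(y + 7))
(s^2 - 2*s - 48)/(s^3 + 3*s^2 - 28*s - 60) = (s - 8)/(s^2 - 3*s - 10)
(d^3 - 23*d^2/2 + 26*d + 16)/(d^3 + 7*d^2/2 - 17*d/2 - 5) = (d^2 - 12*d + 32)/(d^2 + 3*d - 10)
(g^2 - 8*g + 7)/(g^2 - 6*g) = (g^2 - 8*g + 7)/(g*(g - 6))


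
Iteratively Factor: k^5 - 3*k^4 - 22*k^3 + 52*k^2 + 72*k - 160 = (k - 2)*(k^4 - k^3 - 24*k^2 + 4*k + 80) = (k - 2)*(k + 2)*(k^3 - 3*k^2 - 18*k + 40) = (k - 2)*(k + 2)*(k + 4)*(k^2 - 7*k + 10) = (k - 2)^2*(k + 2)*(k + 4)*(k - 5)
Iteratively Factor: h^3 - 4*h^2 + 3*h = (h - 3)*(h^2 - h) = h*(h - 3)*(h - 1)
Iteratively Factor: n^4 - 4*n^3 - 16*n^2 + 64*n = (n - 4)*(n^3 - 16*n) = n*(n - 4)*(n^2 - 16) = n*(n - 4)^2*(n + 4)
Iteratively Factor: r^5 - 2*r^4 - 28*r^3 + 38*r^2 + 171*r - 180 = (r - 5)*(r^4 + 3*r^3 - 13*r^2 - 27*r + 36) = (r - 5)*(r + 4)*(r^3 - r^2 - 9*r + 9) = (r - 5)*(r - 1)*(r + 4)*(r^2 - 9) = (r - 5)*(r - 3)*(r - 1)*(r + 4)*(r + 3)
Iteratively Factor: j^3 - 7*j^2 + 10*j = (j - 5)*(j^2 - 2*j) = j*(j - 5)*(j - 2)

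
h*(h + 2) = h^2 + 2*h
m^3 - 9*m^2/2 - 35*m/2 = m*(m - 7)*(m + 5/2)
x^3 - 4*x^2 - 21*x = x*(x - 7)*(x + 3)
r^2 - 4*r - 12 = (r - 6)*(r + 2)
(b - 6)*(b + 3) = b^2 - 3*b - 18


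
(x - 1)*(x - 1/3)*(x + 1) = x^3 - x^2/3 - x + 1/3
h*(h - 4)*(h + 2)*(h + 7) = h^4 + 5*h^3 - 22*h^2 - 56*h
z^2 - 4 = (z - 2)*(z + 2)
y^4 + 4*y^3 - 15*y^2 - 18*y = y*(y - 3)*(y + 1)*(y + 6)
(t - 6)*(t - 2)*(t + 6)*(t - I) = t^4 - 2*t^3 - I*t^3 - 36*t^2 + 2*I*t^2 + 72*t + 36*I*t - 72*I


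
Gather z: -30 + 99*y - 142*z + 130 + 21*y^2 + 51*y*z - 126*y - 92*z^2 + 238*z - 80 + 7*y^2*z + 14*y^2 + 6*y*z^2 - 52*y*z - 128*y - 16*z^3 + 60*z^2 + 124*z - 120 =35*y^2 - 155*y - 16*z^3 + z^2*(6*y - 32) + z*(7*y^2 - y + 220) - 100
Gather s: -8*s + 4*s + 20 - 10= 10 - 4*s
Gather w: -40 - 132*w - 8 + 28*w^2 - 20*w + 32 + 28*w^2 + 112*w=56*w^2 - 40*w - 16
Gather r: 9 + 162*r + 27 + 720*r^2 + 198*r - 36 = 720*r^2 + 360*r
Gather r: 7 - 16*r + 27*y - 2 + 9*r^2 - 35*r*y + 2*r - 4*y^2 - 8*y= 9*r^2 + r*(-35*y - 14) - 4*y^2 + 19*y + 5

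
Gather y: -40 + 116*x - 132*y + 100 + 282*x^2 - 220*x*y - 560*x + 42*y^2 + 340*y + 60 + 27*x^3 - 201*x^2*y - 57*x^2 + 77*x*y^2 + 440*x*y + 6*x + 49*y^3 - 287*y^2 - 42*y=27*x^3 + 225*x^2 - 438*x + 49*y^3 + y^2*(77*x - 245) + y*(-201*x^2 + 220*x + 166) + 120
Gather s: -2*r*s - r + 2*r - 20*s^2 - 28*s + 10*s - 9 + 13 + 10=r - 20*s^2 + s*(-2*r - 18) + 14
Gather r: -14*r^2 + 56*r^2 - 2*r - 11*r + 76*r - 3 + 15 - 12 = 42*r^2 + 63*r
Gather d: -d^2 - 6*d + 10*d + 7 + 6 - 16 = -d^2 + 4*d - 3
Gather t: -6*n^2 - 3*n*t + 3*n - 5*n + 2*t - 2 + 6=-6*n^2 - 2*n + t*(2 - 3*n) + 4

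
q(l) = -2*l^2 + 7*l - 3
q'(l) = 7 - 4*l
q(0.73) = 1.04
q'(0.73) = 4.08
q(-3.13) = -44.50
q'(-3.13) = 19.52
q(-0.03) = -3.21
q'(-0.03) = 7.12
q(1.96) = 3.04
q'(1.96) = -0.84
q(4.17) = -8.59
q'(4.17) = -9.68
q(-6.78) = -142.40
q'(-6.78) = 34.12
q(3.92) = -6.29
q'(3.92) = -8.68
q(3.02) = -0.10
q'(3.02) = -5.08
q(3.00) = 0.00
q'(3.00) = -5.00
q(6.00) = -33.00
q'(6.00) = -17.00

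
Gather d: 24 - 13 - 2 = 9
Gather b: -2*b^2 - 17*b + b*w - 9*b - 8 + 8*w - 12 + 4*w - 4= -2*b^2 + b*(w - 26) + 12*w - 24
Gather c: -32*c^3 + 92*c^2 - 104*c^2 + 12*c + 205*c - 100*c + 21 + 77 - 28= -32*c^3 - 12*c^2 + 117*c + 70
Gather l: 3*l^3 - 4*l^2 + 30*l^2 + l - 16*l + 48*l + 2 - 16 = 3*l^3 + 26*l^2 + 33*l - 14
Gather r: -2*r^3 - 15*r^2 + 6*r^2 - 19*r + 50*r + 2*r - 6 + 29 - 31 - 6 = -2*r^3 - 9*r^2 + 33*r - 14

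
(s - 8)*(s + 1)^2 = s^3 - 6*s^2 - 15*s - 8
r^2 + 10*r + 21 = (r + 3)*(r + 7)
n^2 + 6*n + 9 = (n + 3)^2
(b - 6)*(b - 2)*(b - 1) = b^3 - 9*b^2 + 20*b - 12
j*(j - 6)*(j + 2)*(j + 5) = j^4 + j^3 - 32*j^2 - 60*j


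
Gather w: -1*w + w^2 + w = w^2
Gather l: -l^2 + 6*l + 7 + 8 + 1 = -l^2 + 6*l + 16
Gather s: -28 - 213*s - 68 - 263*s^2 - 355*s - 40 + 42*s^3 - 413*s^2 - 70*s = 42*s^3 - 676*s^2 - 638*s - 136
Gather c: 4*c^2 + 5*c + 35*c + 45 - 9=4*c^2 + 40*c + 36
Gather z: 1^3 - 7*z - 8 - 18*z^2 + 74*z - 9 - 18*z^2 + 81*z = -36*z^2 + 148*z - 16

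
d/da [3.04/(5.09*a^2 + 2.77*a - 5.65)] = (-30.9472*a - 8.4208)/(5.09*a^2 + 2.77*a - 5.65)^2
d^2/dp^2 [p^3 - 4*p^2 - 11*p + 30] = 6*p - 8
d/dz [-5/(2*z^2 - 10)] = 5*z/(z^2 - 5)^2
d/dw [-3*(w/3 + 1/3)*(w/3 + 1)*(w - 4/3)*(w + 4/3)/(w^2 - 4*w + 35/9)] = 2*(-81*w^5 + 324*w^4 + 666*w^3 - 1980*w^2 - 817*w + 1984)/(3*(81*w^4 - 648*w^3 + 1926*w^2 - 2520*w + 1225))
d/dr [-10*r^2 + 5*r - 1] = 5 - 20*r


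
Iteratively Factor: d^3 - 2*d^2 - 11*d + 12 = (d - 1)*(d^2 - d - 12) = (d - 4)*(d - 1)*(d + 3)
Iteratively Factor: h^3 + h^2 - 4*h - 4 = (h + 1)*(h^2 - 4) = (h + 1)*(h + 2)*(h - 2)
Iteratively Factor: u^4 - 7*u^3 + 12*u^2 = (u - 3)*(u^3 - 4*u^2) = (u - 4)*(u - 3)*(u^2) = u*(u - 4)*(u - 3)*(u)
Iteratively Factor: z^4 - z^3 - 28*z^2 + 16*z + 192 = (z + 3)*(z^3 - 4*z^2 - 16*z + 64) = (z - 4)*(z + 3)*(z^2 - 16) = (z - 4)^2*(z + 3)*(z + 4)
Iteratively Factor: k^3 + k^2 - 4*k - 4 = (k + 2)*(k^2 - k - 2) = (k - 2)*(k + 2)*(k + 1)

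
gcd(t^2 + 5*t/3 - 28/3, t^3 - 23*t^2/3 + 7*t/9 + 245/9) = t - 7/3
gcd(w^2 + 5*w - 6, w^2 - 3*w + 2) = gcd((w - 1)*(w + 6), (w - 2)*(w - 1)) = w - 1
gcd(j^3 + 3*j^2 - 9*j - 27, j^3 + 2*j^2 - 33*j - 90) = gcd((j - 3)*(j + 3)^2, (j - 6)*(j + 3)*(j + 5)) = j + 3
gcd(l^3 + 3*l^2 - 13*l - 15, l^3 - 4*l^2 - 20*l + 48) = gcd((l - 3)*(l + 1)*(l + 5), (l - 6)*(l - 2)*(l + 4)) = 1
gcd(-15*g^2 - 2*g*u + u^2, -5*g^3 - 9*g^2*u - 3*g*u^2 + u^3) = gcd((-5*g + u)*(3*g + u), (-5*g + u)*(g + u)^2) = -5*g + u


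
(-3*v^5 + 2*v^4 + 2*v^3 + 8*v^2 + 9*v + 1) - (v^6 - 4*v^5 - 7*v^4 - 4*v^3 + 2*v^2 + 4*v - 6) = -v^6 + v^5 + 9*v^4 + 6*v^3 + 6*v^2 + 5*v + 7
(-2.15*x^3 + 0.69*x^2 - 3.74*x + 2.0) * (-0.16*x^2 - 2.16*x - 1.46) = 0.344*x^5 + 4.5336*x^4 + 2.247*x^3 + 6.751*x^2 + 1.1404*x - 2.92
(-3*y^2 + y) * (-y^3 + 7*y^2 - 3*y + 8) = 3*y^5 - 22*y^4 + 16*y^3 - 27*y^2 + 8*y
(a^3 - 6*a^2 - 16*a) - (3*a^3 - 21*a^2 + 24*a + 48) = -2*a^3 + 15*a^2 - 40*a - 48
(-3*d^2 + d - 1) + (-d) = -3*d^2 - 1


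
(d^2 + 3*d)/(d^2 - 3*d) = (d + 3)/(d - 3)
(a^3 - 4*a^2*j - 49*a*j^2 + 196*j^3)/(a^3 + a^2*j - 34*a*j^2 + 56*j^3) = (a - 7*j)/(a - 2*j)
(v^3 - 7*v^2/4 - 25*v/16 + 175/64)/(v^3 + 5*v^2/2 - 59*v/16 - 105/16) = (v - 5/4)/(v + 3)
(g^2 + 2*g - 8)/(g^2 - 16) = (g - 2)/(g - 4)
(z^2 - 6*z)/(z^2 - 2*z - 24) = z/(z + 4)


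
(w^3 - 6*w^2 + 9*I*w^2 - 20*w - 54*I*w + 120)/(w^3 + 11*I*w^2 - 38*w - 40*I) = (w - 6)/(w + 2*I)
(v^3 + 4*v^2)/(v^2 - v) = v*(v + 4)/(v - 1)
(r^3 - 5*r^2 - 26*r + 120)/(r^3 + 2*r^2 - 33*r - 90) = (r - 4)/(r + 3)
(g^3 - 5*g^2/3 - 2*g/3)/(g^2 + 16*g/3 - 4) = g*(3*g^2 - 5*g - 2)/(3*g^2 + 16*g - 12)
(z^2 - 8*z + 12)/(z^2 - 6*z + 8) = (z - 6)/(z - 4)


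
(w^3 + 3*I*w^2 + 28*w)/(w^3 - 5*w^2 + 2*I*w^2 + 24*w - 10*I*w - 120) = w*(w + 7*I)/(w^2 + w*(-5 + 6*I) - 30*I)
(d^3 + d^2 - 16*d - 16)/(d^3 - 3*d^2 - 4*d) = (d + 4)/d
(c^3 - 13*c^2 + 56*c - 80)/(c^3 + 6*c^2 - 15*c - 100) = (c^2 - 9*c + 20)/(c^2 + 10*c + 25)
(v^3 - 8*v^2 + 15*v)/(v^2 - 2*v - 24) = v*(-v^2 + 8*v - 15)/(-v^2 + 2*v + 24)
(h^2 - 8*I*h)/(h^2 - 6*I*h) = (h - 8*I)/(h - 6*I)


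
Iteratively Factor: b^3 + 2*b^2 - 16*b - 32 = (b + 4)*(b^2 - 2*b - 8) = (b - 4)*(b + 4)*(b + 2)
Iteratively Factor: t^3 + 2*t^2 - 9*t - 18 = (t - 3)*(t^2 + 5*t + 6) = (t - 3)*(t + 3)*(t + 2)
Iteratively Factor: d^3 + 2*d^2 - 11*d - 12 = (d + 4)*(d^2 - 2*d - 3) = (d - 3)*(d + 4)*(d + 1)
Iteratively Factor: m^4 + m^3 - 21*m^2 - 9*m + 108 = (m + 3)*(m^3 - 2*m^2 - 15*m + 36) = (m - 3)*(m + 3)*(m^2 + m - 12) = (m - 3)^2*(m + 3)*(m + 4)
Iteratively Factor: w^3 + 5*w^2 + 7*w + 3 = (w + 3)*(w^2 + 2*w + 1) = (w + 1)*(w + 3)*(w + 1)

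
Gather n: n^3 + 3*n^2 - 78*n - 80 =n^3 + 3*n^2 - 78*n - 80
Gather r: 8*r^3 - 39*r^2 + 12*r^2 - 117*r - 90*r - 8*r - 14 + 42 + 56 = 8*r^3 - 27*r^2 - 215*r + 84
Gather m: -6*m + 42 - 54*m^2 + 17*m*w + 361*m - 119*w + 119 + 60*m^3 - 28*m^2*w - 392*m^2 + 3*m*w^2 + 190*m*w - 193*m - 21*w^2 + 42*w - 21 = 60*m^3 + m^2*(-28*w - 446) + m*(3*w^2 + 207*w + 162) - 21*w^2 - 77*w + 140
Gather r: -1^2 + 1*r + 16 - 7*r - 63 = -6*r - 48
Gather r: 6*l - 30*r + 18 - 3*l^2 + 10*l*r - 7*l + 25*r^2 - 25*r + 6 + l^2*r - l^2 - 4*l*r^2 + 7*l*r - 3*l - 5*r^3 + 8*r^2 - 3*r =-4*l^2 - 4*l - 5*r^3 + r^2*(33 - 4*l) + r*(l^2 + 17*l - 58) + 24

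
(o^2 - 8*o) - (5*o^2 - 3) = -4*o^2 - 8*o + 3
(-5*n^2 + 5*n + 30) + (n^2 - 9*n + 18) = -4*n^2 - 4*n + 48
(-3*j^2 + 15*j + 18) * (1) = -3*j^2 + 15*j + 18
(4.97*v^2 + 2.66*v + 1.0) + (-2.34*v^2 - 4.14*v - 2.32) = 2.63*v^2 - 1.48*v - 1.32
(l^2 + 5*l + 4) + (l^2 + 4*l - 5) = 2*l^2 + 9*l - 1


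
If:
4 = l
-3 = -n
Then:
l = 4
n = 3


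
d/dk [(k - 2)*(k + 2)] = 2*k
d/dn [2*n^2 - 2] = 4*n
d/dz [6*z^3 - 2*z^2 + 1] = 2*z*(9*z - 2)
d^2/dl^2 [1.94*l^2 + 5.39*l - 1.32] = 3.88000000000000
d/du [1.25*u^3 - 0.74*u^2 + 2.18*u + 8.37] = 3.75*u^2 - 1.48*u + 2.18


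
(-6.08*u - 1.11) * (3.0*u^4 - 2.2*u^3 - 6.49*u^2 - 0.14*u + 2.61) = -18.24*u^5 + 10.046*u^4 + 41.9012*u^3 + 8.0551*u^2 - 15.7134*u - 2.8971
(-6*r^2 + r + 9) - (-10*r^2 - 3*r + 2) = 4*r^2 + 4*r + 7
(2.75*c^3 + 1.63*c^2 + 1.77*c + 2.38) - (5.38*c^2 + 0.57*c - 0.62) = 2.75*c^3 - 3.75*c^2 + 1.2*c + 3.0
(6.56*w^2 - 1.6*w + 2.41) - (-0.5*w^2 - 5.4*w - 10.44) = 7.06*w^2 + 3.8*w + 12.85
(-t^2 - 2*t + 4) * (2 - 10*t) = 10*t^3 + 18*t^2 - 44*t + 8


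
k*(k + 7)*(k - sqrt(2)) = k^3 - sqrt(2)*k^2 + 7*k^2 - 7*sqrt(2)*k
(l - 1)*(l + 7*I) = l^2 - l + 7*I*l - 7*I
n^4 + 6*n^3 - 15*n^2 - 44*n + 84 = (n - 2)^2*(n + 3)*(n + 7)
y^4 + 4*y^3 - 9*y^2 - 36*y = y*(y - 3)*(y + 3)*(y + 4)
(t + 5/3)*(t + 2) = t^2 + 11*t/3 + 10/3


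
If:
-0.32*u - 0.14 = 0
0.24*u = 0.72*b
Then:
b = -0.15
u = -0.44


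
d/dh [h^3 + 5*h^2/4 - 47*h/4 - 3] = 3*h^2 + 5*h/2 - 47/4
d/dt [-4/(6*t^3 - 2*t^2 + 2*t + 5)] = 8*(9*t^2 - 2*t + 1)/(6*t^3 - 2*t^2 + 2*t + 5)^2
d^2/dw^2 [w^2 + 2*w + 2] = 2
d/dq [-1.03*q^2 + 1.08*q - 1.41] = 1.08 - 2.06*q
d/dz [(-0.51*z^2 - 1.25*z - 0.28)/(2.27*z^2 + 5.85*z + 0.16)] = (-0.145999999999999*z^2 + 1.108*z + 1.438)/(5.1529*z^4 + 26.559*z^3 + 34.9489*z^2 + 1.872*z + 0.0256)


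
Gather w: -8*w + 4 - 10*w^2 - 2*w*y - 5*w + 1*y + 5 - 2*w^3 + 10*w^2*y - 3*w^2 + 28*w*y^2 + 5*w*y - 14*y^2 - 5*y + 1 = -2*w^3 + w^2*(10*y - 13) + w*(28*y^2 + 3*y - 13) - 14*y^2 - 4*y + 10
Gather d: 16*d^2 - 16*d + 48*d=16*d^2 + 32*d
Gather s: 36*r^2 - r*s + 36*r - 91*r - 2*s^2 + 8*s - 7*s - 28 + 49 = 36*r^2 - 55*r - 2*s^2 + s*(1 - r) + 21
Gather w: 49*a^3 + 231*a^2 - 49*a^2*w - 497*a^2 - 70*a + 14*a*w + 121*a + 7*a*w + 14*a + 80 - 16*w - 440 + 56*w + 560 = 49*a^3 - 266*a^2 + 65*a + w*(-49*a^2 + 21*a + 40) + 200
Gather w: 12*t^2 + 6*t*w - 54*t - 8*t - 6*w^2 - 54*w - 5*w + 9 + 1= 12*t^2 - 62*t - 6*w^2 + w*(6*t - 59) + 10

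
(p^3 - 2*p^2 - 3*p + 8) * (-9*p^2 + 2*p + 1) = -9*p^5 + 20*p^4 + 24*p^3 - 80*p^2 + 13*p + 8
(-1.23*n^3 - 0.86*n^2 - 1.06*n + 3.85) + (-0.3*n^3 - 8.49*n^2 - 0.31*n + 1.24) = -1.53*n^3 - 9.35*n^2 - 1.37*n + 5.09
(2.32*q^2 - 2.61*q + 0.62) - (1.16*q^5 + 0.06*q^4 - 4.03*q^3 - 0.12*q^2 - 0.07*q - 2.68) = -1.16*q^5 - 0.06*q^4 + 4.03*q^3 + 2.44*q^2 - 2.54*q + 3.3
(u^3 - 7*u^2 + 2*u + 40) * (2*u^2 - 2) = 2*u^5 - 14*u^4 + 2*u^3 + 94*u^2 - 4*u - 80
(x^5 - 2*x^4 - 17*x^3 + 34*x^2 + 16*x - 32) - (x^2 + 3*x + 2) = x^5 - 2*x^4 - 17*x^3 + 33*x^2 + 13*x - 34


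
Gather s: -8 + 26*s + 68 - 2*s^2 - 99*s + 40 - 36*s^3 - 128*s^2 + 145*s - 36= -36*s^3 - 130*s^2 + 72*s + 64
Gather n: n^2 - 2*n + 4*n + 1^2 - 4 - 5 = n^2 + 2*n - 8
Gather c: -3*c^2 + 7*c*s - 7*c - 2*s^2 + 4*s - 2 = -3*c^2 + c*(7*s - 7) - 2*s^2 + 4*s - 2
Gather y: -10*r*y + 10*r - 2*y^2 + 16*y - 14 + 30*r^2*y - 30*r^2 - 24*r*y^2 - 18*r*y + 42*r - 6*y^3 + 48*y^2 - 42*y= -30*r^2 + 52*r - 6*y^3 + y^2*(46 - 24*r) + y*(30*r^2 - 28*r - 26) - 14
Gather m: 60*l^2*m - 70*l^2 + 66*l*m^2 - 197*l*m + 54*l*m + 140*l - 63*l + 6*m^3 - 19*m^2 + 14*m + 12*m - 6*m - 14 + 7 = -70*l^2 + 77*l + 6*m^3 + m^2*(66*l - 19) + m*(60*l^2 - 143*l + 20) - 7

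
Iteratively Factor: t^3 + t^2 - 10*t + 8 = (t - 1)*(t^2 + 2*t - 8) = (t - 2)*(t - 1)*(t + 4)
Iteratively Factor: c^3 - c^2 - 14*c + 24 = (c - 2)*(c^2 + c - 12) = (c - 2)*(c + 4)*(c - 3)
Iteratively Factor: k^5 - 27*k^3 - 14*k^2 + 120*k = (k - 2)*(k^4 + 2*k^3 - 23*k^2 - 60*k) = (k - 5)*(k - 2)*(k^3 + 7*k^2 + 12*k) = (k - 5)*(k - 2)*(k + 4)*(k^2 + 3*k) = k*(k - 5)*(k - 2)*(k + 4)*(k + 3)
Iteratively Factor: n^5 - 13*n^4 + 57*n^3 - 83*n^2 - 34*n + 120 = (n - 2)*(n^4 - 11*n^3 + 35*n^2 - 13*n - 60) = (n - 4)*(n - 2)*(n^3 - 7*n^2 + 7*n + 15) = (n - 4)*(n - 3)*(n - 2)*(n^2 - 4*n - 5) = (n - 4)*(n - 3)*(n - 2)*(n + 1)*(n - 5)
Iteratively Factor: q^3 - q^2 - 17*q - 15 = (q + 3)*(q^2 - 4*q - 5) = (q - 5)*(q + 3)*(q + 1)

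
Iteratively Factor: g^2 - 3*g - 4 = (g - 4)*(g + 1)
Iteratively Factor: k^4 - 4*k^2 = (k)*(k^3 - 4*k) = k^2*(k^2 - 4) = k^2*(k + 2)*(k - 2)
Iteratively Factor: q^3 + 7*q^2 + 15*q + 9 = (q + 1)*(q^2 + 6*q + 9) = (q + 1)*(q + 3)*(q + 3)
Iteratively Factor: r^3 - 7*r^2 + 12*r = (r - 3)*(r^2 - 4*r) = r*(r - 3)*(r - 4)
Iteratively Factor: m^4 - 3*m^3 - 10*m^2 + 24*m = (m - 4)*(m^3 + m^2 - 6*m) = m*(m - 4)*(m^2 + m - 6) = m*(m - 4)*(m - 2)*(m + 3)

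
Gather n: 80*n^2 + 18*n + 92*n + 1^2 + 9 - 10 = 80*n^2 + 110*n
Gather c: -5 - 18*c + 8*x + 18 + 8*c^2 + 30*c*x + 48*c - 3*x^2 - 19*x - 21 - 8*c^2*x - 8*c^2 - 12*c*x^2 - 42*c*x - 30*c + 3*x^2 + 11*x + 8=-8*c^2*x + c*(-12*x^2 - 12*x)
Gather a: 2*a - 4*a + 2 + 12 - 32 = -2*a - 18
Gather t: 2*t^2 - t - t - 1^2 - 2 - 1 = 2*t^2 - 2*t - 4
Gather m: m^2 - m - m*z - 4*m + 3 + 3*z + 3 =m^2 + m*(-z - 5) + 3*z + 6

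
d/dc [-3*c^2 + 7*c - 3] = 7 - 6*c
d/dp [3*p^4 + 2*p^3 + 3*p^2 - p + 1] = 12*p^3 + 6*p^2 + 6*p - 1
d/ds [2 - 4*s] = -4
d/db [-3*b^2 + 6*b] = 6 - 6*b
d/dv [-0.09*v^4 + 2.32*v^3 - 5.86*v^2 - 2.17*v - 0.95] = -0.36*v^3 + 6.96*v^2 - 11.72*v - 2.17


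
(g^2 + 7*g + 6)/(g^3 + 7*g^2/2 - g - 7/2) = 2*(g + 6)/(2*g^2 + 5*g - 7)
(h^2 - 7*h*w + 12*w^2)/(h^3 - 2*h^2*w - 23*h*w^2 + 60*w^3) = 1/(h + 5*w)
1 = 1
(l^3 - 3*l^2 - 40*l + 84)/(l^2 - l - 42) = l - 2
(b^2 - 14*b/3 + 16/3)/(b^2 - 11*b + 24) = (3*b^2 - 14*b + 16)/(3*(b^2 - 11*b + 24))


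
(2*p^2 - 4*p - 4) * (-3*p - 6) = -6*p^3 + 36*p + 24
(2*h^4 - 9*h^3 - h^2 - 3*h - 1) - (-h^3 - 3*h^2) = 2*h^4 - 8*h^3 + 2*h^2 - 3*h - 1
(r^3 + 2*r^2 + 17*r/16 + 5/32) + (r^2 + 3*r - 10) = r^3 + 3*r^2 + 65*r/16 - 315/32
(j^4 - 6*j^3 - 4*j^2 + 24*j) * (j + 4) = j^5 - 2*j^4 - 28*j^3 + 8*j^2 + 96*j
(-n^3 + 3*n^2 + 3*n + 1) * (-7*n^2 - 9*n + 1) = 7*n^5 - 12*n^4 - 49*n^3 - 31*n^2 - 6*n + 1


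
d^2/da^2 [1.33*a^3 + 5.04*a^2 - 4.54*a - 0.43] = 7.98*a + 10.08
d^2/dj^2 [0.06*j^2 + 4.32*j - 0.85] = 0.120000000000000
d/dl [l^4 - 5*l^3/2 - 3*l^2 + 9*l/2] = 4*l^3 - 15*l^2/2 - 6*l + 9/2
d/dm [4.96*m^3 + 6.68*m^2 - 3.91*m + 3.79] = 14.88*m^2 + 13.36*m - 3.91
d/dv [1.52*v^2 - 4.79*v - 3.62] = 3.04*v - 4.79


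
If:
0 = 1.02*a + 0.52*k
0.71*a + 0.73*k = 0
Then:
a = 0.00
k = 0.00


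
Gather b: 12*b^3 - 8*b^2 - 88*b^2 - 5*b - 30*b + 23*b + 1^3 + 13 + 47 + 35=12*b^3 - 96*b^2 - 12*b + 96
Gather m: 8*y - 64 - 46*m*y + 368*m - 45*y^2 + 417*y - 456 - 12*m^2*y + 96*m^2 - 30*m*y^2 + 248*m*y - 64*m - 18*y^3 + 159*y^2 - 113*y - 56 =m^2*(96 - 12*y) + m*(-30*y^2 + 202*y + 304) - 18*y^3 + 114*y^2 + 312*y - 576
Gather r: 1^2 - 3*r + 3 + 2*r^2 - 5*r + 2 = 2*r^2 - 8*r + 6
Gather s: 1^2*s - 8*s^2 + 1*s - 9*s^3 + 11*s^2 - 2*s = -9*s^3 + 3*s^2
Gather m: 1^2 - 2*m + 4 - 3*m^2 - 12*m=-3*m^2 - 14*m + 5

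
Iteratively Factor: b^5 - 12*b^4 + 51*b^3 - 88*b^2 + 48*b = (b - 1)*(b^4 - 11*b^3 + 40*b^2 - 48*b) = (b - 4)*(b - 1)*(b^3 - 7*b^2 + 12*b) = (b - 4)^2*(b - 1)*(b^2 - 3*b) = (b - 4)^2*(b - 3)*(b - 1)*(b)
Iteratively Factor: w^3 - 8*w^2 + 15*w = (w - 3)*(w^2 - 5*w) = w*(w - 3)*(w - 5)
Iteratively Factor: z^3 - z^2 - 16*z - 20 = (z + 2)*(z^2 - 3*z - 10) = (z + 2)^2*(z - 5)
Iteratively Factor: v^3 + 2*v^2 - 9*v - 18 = (v + 2)*(v^2 - 9) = (v - 3)*(v + 2)*(v + 3)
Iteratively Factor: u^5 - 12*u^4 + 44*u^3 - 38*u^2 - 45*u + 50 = (u - 5)*(u^4 - 7*u^3 + 9*u^2 + 7*u - 10) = (u - 5)*(u + 1)*(u^3 - 8*u^2 + 17*u - 10) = (u - 5)*(u - 1)*(u + 1)*(u^2 - 7*u + 10) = (u - 5)*(u - 2)*(u - 1)*(u + 1)*(u - 5)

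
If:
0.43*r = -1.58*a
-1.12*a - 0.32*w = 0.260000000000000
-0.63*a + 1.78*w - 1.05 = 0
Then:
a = -0.36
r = 1.34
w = 0.46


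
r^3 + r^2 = r^2*(r + 1)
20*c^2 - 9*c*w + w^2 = (-5*c + w)*(-4*c + w)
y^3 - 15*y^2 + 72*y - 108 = (y - 6)^2*(y - 3)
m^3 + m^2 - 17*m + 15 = (m - 3)*(m - 1)*(m + 5)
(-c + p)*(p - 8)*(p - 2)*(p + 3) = -c*p^3 + 7*c*p^2 + 14*c*p - 48*c + p^4 - 7*p^3 - 14*p^2 + 48*p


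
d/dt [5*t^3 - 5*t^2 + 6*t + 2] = 15*t^2 - 10*t + 6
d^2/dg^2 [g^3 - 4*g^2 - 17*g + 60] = 6*g - 8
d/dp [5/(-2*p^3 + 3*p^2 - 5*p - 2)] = 5*(6*p^2 - 6*p + 5)/(2*p^3 - 3*p^2 + 5*p + 2)^2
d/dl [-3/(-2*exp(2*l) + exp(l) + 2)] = (3 - 12*exp(l))*exp(l)/(-2*exp(2*l) + exp(l) + 2)^2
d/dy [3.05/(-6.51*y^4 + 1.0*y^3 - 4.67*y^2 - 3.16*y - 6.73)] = (79.422*y^3 - 9.15*y^2 + 28.487*y + 9.638)/(6.51*y^4 - 1.0*y^3 + 4.67*y^2 + 3.16*y + 6.73)^2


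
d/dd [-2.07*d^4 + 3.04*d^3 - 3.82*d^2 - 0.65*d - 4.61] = -8.28*d^3 + 9.12*d^2 - 7.64*d - 0.65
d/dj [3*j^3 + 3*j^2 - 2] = 3*j*(3*j + 2)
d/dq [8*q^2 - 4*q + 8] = 16*q - 4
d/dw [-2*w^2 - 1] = -4*w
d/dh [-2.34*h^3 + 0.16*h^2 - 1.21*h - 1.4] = -7.02*h^2 + 0.32*h - 1.21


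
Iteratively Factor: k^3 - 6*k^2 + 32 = (k + 2)*(k^2 - 8*k + 16) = (k - 4)*(k + 2)*(k - 4)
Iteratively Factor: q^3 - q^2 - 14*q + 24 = (q - 2)*(q^2 + q - 12) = (q - 2)*(q + 4)*(q - 3)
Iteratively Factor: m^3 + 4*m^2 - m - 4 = (m + 4)*(m^2 - 1) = (m + 1)*(m + 4)*(m - 1)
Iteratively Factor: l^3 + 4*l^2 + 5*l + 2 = (l + 1)*(l^2 + 3*l + 2) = (l + 1)*(l + 2)*(l + 1)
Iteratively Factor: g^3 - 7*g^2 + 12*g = (g - 4)*(g^2 - 3*g) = g*(g - 4)*(g - 3)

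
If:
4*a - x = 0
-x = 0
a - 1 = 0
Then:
No Solution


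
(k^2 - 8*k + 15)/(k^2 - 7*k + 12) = (k - 5)/(k - 4)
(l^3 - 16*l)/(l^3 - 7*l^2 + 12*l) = (l + 4)/(l - 3)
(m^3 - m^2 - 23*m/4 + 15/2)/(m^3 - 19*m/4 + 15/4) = (m - 2)/(m - 1)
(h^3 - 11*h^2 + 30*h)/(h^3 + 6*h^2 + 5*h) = (h^2 - 11*h + 30)/(h^2 + 6*h + 5)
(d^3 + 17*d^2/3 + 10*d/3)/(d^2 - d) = (3*d^2 + 17*d + 10)/(3*(d - 1))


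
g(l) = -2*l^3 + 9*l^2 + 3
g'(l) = -6*l^2 + 18*l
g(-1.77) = 42.29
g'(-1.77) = -50.66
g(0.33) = 3.91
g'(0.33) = 5.29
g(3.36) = 28.74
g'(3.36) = -7.26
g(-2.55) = 94.69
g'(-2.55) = -84.92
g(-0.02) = 3.00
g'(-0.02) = -0.36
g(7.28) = -291.67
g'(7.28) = -186.95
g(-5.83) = 705.21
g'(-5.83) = -308.87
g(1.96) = 22.52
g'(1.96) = 12.23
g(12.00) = -2157.00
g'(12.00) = -648.00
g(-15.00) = 8778.00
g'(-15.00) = -1620.00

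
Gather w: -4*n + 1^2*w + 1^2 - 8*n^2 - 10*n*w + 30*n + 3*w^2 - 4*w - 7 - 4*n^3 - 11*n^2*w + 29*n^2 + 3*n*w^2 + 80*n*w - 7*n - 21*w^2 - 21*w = -4*n^3 + 21*n^2 + 19*n + w^2*(3*n - 18) + w*(-11*n^2 + 70*n - 24) - 6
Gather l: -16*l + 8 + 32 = 40 - 16*l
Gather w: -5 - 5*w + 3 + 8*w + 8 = 3*w + 6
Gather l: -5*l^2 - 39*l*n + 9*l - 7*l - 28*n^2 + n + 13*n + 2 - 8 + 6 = -5*l^2 + l*(2 - 39*n) - 28*n^2 + 14*n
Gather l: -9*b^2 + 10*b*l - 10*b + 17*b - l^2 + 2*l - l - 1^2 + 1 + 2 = -9*b^2 + 7*b - l^2 + l*(10*b + 1) + 2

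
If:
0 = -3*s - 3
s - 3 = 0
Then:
No Solution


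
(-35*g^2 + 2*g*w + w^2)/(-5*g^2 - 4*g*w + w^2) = (7*g + w)/(g + w)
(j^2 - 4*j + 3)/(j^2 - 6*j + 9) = (j - 1)/(j - 3)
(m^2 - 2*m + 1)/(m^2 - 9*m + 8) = (m - 1)/(m - 8)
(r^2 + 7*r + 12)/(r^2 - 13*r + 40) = (r^2 + 7*r + 12)/(r^2 - 13*r + 40)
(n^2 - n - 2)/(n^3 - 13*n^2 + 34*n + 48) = (n - 2)/(n^2 - 14*n + 48)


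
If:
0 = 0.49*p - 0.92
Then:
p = 1.88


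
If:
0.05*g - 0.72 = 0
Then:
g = 14.40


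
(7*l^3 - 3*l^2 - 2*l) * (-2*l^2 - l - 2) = -14*l^5 - l^4 - 7*l^3 + 8*l^2 + 4*l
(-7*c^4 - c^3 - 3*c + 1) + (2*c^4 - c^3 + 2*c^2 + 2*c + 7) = -5*c^4 - 2*c^3 + 2*c^2 - c + 8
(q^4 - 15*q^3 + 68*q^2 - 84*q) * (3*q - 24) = 3*q^5 - 69*q^4 + 564*q^3 - 1884*q^2 + 2016*q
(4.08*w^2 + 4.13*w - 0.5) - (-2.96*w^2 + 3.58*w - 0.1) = 7.04*w^2 + 0.55*w - 0.4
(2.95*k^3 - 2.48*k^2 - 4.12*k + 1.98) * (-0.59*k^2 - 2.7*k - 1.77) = -1.7405*k^5 - 6.5018*k^4 + 3.9053*k^3 + 14.3454*k^2 + 1.9464*k - 3.5046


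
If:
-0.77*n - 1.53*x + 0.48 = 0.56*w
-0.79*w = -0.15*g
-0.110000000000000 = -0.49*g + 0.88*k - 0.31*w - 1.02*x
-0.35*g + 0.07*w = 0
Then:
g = 0.00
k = 1.15909090909091*x - 0.125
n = 0.623376623376623 - 1.98701298701299*x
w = 0.00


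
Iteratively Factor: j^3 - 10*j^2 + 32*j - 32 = (j - 4)*(j^2 - 6*j + 8) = (j - 4)^2*(j - 2)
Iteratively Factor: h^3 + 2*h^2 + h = (h + 1)*(h^2 + h) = h*(h + 1)*(h + 1)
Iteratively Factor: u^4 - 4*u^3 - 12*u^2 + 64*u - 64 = (u - 4)*(u^3 - 12*u + 16) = (u - 4)*(u - 2)*(u^2 + 2*u - 8) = (u - 4)*(u - 2)^2*(u + 4)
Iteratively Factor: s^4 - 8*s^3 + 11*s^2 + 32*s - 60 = (s - 3)*(s^3 - 5*s^2 - 4*s + 20) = (s - 5)*(s - 3)*(s^2 - 4) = (s - 5)*(s - 3)*(s + 2)*(s - 2)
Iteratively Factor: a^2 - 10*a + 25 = (a - 5)*(a - 5)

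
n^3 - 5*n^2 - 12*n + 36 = (n - 6)*(n - 2)*(n + 3)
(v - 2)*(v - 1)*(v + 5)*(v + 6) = v^4 + 8*v^3 - v^2 - 68*v + 60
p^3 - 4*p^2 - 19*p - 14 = (p - 7)*(p + 1)*(p + 2)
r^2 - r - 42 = (r - 7)*(r + 6)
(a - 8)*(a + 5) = a^2 - 3*a - 40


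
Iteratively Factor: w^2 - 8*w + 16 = (w - 4)*(w - 4)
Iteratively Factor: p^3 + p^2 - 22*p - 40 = (p + 2)*(p^2 - p - 20) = (p + 2)*(p + 4)*(p - 5)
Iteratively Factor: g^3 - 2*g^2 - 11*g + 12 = (g - 1)*(g^2 - g - 12) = (g - 1)*(g + 3)*(g - 4)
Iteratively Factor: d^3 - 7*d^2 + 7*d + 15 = (d + 1)*(d^2 - 8*d + 15) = (d - 3)*(d + 1)*(d - 5)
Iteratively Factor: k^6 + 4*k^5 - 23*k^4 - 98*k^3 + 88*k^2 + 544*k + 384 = (k + 1)*(k^5 + 3*k^4 - 26*k^3 - 72*k^2 + 160*k + 384) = (k + 1)*(k + 2)*(k^4 + k^3 - 28*k^2 - 16*k + 192) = (k + 1)*(k + 2)*(k + 4)*(k^3 - 3*k^2 - 16*k + 48) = (k + 1)*(k + 2)*(k + 4)^2*(k^2 - 7*k + 12) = (k - 3)*(k + 1)*(k + 2)*(k + 4)^2*(k - 4)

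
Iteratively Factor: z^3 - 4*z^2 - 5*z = (z)*(z^2 - 4*z - 5) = z*(z - 5)*(z + 1)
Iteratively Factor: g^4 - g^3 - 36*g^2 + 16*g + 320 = (g + 4)*(g^3 - 5*g^2 - 16*g + 80) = (g - 4)*(g + 4)*(g^2 - g - 20) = (g - 4)*(g + 4)^2*(g - 5)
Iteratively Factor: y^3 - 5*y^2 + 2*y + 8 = (y + 1)*(y^2 - 6*y + 8) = (y - 2)*(y + 1)*(y - 4)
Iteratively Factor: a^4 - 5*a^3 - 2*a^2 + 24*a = (a - 3)*(a^3 - 2*a^2 - 8*a) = a*(a - 3)*(a^2 - 2*a - 8) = a*(a - 3)*(a + 2)*(a - 4)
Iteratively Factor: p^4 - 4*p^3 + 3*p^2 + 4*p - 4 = (p - 2)*(p^3 - 2*p^2 - p + 2) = (p - 2)*(p + 1)*(p^2 - 3*p + 2) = (p - 2)^2*(p + 1)*(p - 1)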